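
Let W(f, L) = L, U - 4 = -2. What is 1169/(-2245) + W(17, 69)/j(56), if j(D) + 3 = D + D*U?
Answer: -2532/24695 ≈ -0.10253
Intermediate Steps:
U = 2 (U = 4 - 2 = 2)
j(D) = -3 + 3*D (j(D) = -3 + (D + D*2) = -3 + (D + 2*D) = -3 + 3*D)
1169/(-2245) + W(17, 69)/j(56) = 1169/(-2245) + 69/(-3 + 3*56) = 1169*(-1/2245) + 69/(-3 + 168) = -1169/2245 + 69/165 = -1169/2245 + 69*(1/165) = -1169/2245 + 23/55 = -2532/24695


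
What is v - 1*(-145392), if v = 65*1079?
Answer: 215527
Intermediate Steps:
v = 70135
v - 1*(-145392) = 70135 - 1*(-145392) = 70135 + 145392 = 215527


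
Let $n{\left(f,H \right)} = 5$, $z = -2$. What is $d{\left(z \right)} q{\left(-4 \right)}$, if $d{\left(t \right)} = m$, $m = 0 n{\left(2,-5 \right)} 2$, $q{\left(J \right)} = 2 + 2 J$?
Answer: $0$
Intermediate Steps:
$m = 0$ ($m = 0 \cdot 5 \cdot 2 = 0 \cdot 2 = 0$)
$d{\left(t \right)} = 0$
$d{\left(z \right)} q{\left(-4 \right)} = 0 \left(2 + 2 \left(-4\right)\right) = 0 \left(2 - 8\right) = 0 \left(-6\right) = 0$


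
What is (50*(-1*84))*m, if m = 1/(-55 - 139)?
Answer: 2100/97 ≈ 21.649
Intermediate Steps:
m = -1/194 (m = 1/(-194) = -1/194 ≈ -0.0051546)
(50*(-1*84))*m = (50*(-1*84))*(-1/194) = (50*(-84))*(-1/194) = -4200*(-1/194) = 2100/97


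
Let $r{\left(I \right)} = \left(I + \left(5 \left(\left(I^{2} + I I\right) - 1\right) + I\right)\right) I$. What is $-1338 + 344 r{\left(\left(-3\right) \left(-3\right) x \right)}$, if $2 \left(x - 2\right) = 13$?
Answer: $1543971540$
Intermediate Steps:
$x = \frac{17}{2}$ ($x = 2 + \frac{1}{2} \cdot 13 = 2 + \frac{13}{2} = \frac{17}{2} \approx 8.5$)
$r{\left(I \right)} = I \left(-5 + 2 I + 10 I^{2}\right)$ ($r{\left(I \right)} = \left(I + \left(5 \left(\left(I^{2} + I^{2}\right) - 1\right) + I\right)\right) I = \left(I + \left(5 \left(2 I^{2} - 1\right) + I\right)\right) I = \left(I + \left(5 \left(-1 + 2 I^{2}\right) + I\right)\right) I = \left(I + \left(\left(-5 + 10 I^{2}\right) + I\right)\right) I = \left(I + \left(-5 + I + 10 I^{2}\right)\right) I = \left(-5 + 2 I + 10 I^{2}\right) I = I \left(-5 + 2 I + 10 I^{2}\right)$)
$-1338 + 344 r{\left(\left(-3\right) \left(-3\right) x \right)} = -1338 + 344 \left(-3\right) \left(-3\right) \frac{17}{2} \left(-5 + 2 \left(-3\right) \left(-3\right) \frac{17}{2} + 10 \left(\left(-3\right) \left(-3\right) \frac{17}{2}\right)^{2}\right) = -1338 + 344 \cdot 9 \cdot \frac{17}{2} \left(-5 + 2 \cdot 9 \cdot \frac{17}{2} + 10 \left(9 \cdot \frac{17}{2}\right)^{2}\right) = -1338 + 344 \frac{153 \left(-5 + 2 \cdot \frac{153}{2} + 10 \left(\frac{153}{2}\right)^{2}\right)}{2} = -1338 + 344 \frac{153 \left(-5 + 153 + 10 \cdot \frac{23409}{4}\right)}{2} = -1338 + 344 \frac{153 \left(-5 + 153 + \frac{117045}{2}\right)}{2} = -1338 + 344 \cdot \frac{153}{2} \cdot \frac{117341}{2} = -1338 + 344 \cdot \frac{17953173}{4} = -1338 + 1543972878 = 1543971540$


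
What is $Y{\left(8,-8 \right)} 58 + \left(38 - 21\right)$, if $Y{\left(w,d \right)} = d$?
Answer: $-447$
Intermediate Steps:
$Y{\left(8,-8 \right)} 58 + \left(38 - 21\right) = \left(-8\right) 58 + \left(38 - 21\right) = -464 + \left(38 - 21\right) = -464 + 17 = -447$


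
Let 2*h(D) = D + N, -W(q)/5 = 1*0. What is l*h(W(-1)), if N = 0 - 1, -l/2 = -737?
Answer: -737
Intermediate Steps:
l = 1474 (l = -2*(-737) = 1474)
N = -1
W(q) = 0 (W(q) = -5*0 = 0)
h(D) = -½ + D/2 (h(D) = (D - 1)/2 = (-1 + D)/2 = -½ + D/2)
l*h(W(-1)) = 1474*(-½ + (½)*0) = 1474*(-½ + 0) = 1474*(-½) = -737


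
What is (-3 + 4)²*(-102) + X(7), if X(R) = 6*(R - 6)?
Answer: -96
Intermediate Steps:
X(R) = -36 + 6*R (X(R) = 6*(-6 + R) = -36 + 6*R)
(-3 + 4)²*(-102) + X(7) = (-3 + 4)²*(-102) + (-36 + 6*7) = 1²*(-102) + (-36 + 42) = 1*(-102) + 6 = -102 + 6 = -96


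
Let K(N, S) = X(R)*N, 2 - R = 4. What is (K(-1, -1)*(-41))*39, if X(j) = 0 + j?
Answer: -3198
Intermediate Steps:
R = -2 (R = 2 - 1*4 = 2 - 4 = -2)
X(j) = j
K(N, S) = -2*N
(K(-1, -1)*(-41))*39 = (-2*(-1)*(-41))*39 = (2*(-41))*39 = -82*39 = -3198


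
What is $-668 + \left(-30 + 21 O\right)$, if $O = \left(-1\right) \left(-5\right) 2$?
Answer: $-488$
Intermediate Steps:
$O = 10$ ($O = 5 \cdot 2 = 10$)
$-668 + \left(-30 + 21 O\right) = -668 + \left(-30 + 21 \cdot 10\right) = -668 + \left(-30 + 210\right) = -668 + 180 = -488$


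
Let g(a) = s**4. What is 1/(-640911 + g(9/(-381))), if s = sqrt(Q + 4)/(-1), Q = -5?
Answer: -1/640910 ≈ -1.5603e-6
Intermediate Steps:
s = -I (s = sqrt(-5 + 4)/(-1) = sqrt(-1)*(-1) = I*(-1) = -I ≈ -1.0*I)
g(a) = 1 (g(a) = (-I)**4 = 1)
1/(-640911 + g(9/(-381))) = 1/(-640911 + 1) = 1/(-640910) = -1/640910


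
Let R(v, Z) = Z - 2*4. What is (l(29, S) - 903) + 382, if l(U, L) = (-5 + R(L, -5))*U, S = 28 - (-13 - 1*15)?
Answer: -1043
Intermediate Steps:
S = 56 (S = 28 - (-13 - 15) = 28 - 1*(-28) = 28 + 28 = 56)
R(v, Z) = -8 + Z (R(v, Z) = Z - 8 = -8 + Z)
l(U, L) = -18*U (l(U, L) = (-5 + (-8 - 5))*U = (-5 - 13)*U = -18*U)
(l(29, S) - 903) + 382 = (-18*29 - 903) + 382 = (-522 - 903) + 382 = -1425 + 382 = -1043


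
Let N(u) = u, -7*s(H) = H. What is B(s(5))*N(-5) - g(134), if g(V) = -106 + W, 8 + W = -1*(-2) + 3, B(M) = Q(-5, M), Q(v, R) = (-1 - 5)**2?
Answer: -71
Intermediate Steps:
s(H) = -H/7
Q(v, R) = 36 (Q(v, R) = (-6)**2 = 36)
B(M) = 36
W = -3 (W = -8 + (-1*(-2) + 3) = -8 + (2 + 3) = -8 + 5 = -3)
g(V) = -109 (g(V) = -106 - 3 = -109)
B(s(5))*N(-5) - g(134) = 36*(-5) - 1*(-109) = -180 + 109 = -71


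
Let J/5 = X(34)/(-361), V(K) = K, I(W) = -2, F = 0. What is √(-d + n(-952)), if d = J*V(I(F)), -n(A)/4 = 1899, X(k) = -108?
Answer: 6*I*√76141/19 ≈ 87.138*I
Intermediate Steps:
n(A) = -7596 (n(A) = -4*1899 = -7596)
J = 540/361 (J = 5*(-108/(-361)) = 5*(-108*(-1/361)) = 5*(108/361) = 540/361 ≈ 1.4958)
d = -1080/361 (d = (540/361)*(-2) = -1080/361 ≈ -2.9917)
√(-d + n(-952)) = √(-1*(-1080/361) - 7596) = √(1080/361 - 7596) = √(-2741076/361) = 6*I*√76141/19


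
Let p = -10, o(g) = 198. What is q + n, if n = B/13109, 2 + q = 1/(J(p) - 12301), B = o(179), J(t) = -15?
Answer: -320475429/161450444 ≈ -1.9850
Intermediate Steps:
B = 198
q = -24633/12316 (q = -2 + 1/(-15 - 12301) = -2 + 1/(-12316) = -2 - 1/12316 = -24633/12316 ≈ -2.0001)
n = 198/13109 ≈ 0.015104
q + n = -24633/12316 + 198/13109 = -320475429/161450444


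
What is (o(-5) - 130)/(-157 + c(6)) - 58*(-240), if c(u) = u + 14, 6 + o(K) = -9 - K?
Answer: 1907180/137 ≈ 13921.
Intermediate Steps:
o(K) = -15 - K (o(K) = -6 + (-9 - K) = -15 - K)
c(u) = 14 + u
(o(-5) - 130)/(-157 + c(6)) - 58*(-240) = ((-15 - 1*(-5)) - 130)/(-157 + (14 + 6)) - 58*(-240) = ((-15 + 5) - 130)/(-157 + 20) + 13920 = (-10 - 130)/(-137) + 13920 = -140*(-1/137) + 13920 = 140/137 + 13920 = 1907180/137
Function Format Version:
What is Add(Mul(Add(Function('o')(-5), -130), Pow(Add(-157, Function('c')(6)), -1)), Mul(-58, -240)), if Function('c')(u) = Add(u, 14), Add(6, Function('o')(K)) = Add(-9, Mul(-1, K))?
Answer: Rational(1907180, 137) ≈ 13921.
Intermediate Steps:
Function('o')(K) = Add(-15, Mul(-1, K)) (Function('o')(K) = Add(-6, Add(-9, Mul(-1, K))) = Add(-15, Mul(-1, K)))
Function('c')(u) = Add(14, u)
Add(Mul(Add(Function('o')(-5), -130), Pow(Add(-157, Function('c')(6)), -1)), Mul(-58, -240)) = Add(Mul(Add(Add(-15, Mul(-1, -5)), -130), Pow(Add(-157, Add(14, 6)), -1)), Mul(-58, -240)) = Add(Mul(Add(Add(-15, 5), -130), Pow(Add(-157, 20), -1)), 13920) = Add(Mul(Add(-10, -130), Pow(-137, -1)), 13920) = Add(Mul(-140, Rational(-1, 137)), 13920) = Add(Rational(140, 137), 13920) = Rational(1907180, 137)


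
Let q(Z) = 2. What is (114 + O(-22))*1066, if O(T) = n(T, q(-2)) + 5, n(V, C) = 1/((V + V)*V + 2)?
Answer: 61524723/485 ≈ 1.2686e+5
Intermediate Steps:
n(V, C) = 1/(2 + 2*V²) (n(V, C) = 1/((2*V)*V + 2) = 1/(2*V² + 2) = 1/(2 + 2*V²))
O(T) = 5 + 1/(2*(1 + T²)) (O(T) = 1/(2*(1 + T²)) + 5 = 5 + 1/(2*(1 + T²)))
(114 + O(-22))*1066 = (114 + (11 + 10*(-22)²)/(2*(1 + (-22)²)))*1066 = (114 + (11 + 10*484)/(2*(1 + 484)))*1066 = (114 + (½)*(11 + 4840)/485)*1066 = (114 + (½)*(1/485)*4851)*1066 = (114 + 4851/970)*1066 = (115431/970)*1066 = 61524723/485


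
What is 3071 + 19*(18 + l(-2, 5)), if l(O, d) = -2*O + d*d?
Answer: 3964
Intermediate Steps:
l(O, d) = d**2 - 2*O (l(O, d) = -2*O + d**2 = d**2 - 2*O)
3071 + 19*(18 + l(-2, 5)) = 3071 + 19*(18 + (5**2 - 2*(-2))) = 3071 + 19*(18 + (25 + 4)) = 3071 + 19*(18 + 29) = 3071 + 19*47 = 3071 + 893 = 3964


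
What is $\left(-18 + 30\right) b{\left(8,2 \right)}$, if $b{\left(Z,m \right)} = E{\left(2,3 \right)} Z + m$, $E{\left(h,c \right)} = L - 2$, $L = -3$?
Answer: $-456$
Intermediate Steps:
$E{\left(h,c \right)} = -5$ ($E{\left(h,c \right)} = -3 - 2 = -5$)
$b{\left(Z,m \right)} = m - 5 Z$ ($b{\left(Z,m \right)} = - 5 Z + m = m - 5 Z$)
$\left(-18 + 30\right) b{\left(8,2 \right)} = \left(-18 + 30\right) \left(2 - 40\right) = 12 \left(2 - 40\right) = 12 \left(-38\right) = -456$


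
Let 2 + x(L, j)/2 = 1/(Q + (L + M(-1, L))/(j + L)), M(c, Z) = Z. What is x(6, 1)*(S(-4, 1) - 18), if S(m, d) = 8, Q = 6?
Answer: 1010/27 ≈ 37.407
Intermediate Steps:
x(L, j) = -4 + 2/(6 + 2*L/(L + j)) (x(L, j) = -4 + 2/(6 + (L + L)/(j + L)) = -4 + 2/(6 + (2*L)/(L + j)) = -4 + 2/(6 + 2*L/(L + j)))
x(6, 1)*(S(-4, 1) - 18) = ((-15*6 - 11*1)/(3*1 + 4*6))*(8 - 18) = ((-90 - 11)/(3 + 24))*(-10) = (-101/27)*(-10) = ((1/27)*(-101))*(-10) = -101/27*(-10) = 1010/27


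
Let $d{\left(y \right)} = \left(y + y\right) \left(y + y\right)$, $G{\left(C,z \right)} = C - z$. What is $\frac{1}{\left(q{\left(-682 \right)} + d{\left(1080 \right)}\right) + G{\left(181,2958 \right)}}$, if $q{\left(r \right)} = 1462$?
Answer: $\frac{1}{4664285} \approx 2.144 \cdot 10^{-7}$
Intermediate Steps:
$d{\left(y \right)} = 4 y^{2}$ ($d{\left(y \right)} = 2 y 2 y = 4 y^{2}$)
$\frac{1}{\left(q{\left(-682 \right)} + d{\left(1080 \right)}\right) + G{\left(181,2958 \right)}} = \frac{1}{\left(1462 + 4 \cdot 1080^{2}\right) + \left(181 - 2958\right)} = \frac{1}{\left(1462 + 4 \cdot 1166400\right) + \left(181 - 2958\right)} = \frac{1}{\left(1462 + 4665600\right) - 2777} = \frac{1}{4667062 - 2777} = \frac{1}{4664285}$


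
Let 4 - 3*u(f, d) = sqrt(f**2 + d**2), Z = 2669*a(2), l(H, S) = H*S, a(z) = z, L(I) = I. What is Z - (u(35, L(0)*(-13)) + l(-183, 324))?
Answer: 193921/3 ≈ 64640.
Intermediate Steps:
Z = 5338 (Z = 2669*2 = 5338)
u(f, d) = 4/3 - sqrt(d**2 + f**2)/3 (u(f, d) = 4/3 - sqrt(f**2 + d**2)/3 = 4/3 - sqrt(d**2 + f**2)/3)
Z - (u(35, L(0)*(-13)) + l(-183, 324)) = 5338 - ((4/3 - sqrt((0*(-13))**2 + 35**2)/3) - 183*324) = 5338 - ((4/3 - sqrt(0**2 + 1225)/3) - 59292) = 5338 - ((4/3 - sqrt(0 + 1225)/3) - 59292) = 5338 - ((4/3 - sqrt(1225)/3) - 59292) = 5338 - ((4/3 - 1/3*35) - 59292) = 5338 - ((4/3 - 35/3) - 59292) = 5338 - (-31/3 - 59292) = 5338 - 1*(-177907/3) = 5338 + 177907/3 = 193921/3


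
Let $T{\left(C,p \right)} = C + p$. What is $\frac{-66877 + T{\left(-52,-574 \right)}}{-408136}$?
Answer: $\frac{67503}{408136} \approx 0.16539$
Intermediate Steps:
$\frac{-66877 + T{\left(-52,-574 \right)}}{-408136} = \frac{-66877 - 626}{-408136} = \left(-66877 - 626\right) \left(- \frac{1}{408136}\right) = \left(-67503\right) \left(- \frac{1}{408136}\right) = \frac{67503}{408136}$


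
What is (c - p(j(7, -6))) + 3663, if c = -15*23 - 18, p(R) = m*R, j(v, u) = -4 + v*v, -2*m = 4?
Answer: 3390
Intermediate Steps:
m = -2 (m = -½*4 = -2)
j(v, u) = -4 + v²
p(R) = -2*R
c = -363 (c = -345 - 18 = -363)
(c - p(j(7, -6))) + 3663 = (-363 - (-2)*(-4 + 7²)) + 3663 = (-363 - (-2)*(-4 + 49)) + 3663 = (-363 - (-2)*45) + 3663 = (-363 - 1*(-90)) + 3663 = (-363 + 90) + 3663 = -273 + 3663 = 3390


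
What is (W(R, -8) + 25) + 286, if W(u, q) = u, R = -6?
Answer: 305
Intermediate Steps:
(W(R, -8) + 25) + 286 = (-6 + 25) + 286 = 19 + 286 = 305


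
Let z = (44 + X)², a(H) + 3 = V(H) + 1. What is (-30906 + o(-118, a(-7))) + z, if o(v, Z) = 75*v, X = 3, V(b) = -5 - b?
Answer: -37547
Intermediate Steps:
a(H) = -7 - H (a(H) = -3 + ((-5 - H) + 1) = -3 + (-4 - H) = -7 - H)
z = 2209 (z = (44 + 3)² = 47² = 2209)
(-30906 + o(-118, a(-7))) + z = (-30906 + 75*(-118)) + 2209 = (-30906 - 8850) + 2209 = -39756 + 2209 = -37547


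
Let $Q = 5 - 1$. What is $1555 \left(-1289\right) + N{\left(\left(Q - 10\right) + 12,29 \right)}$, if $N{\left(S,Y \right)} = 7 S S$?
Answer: $-2004143$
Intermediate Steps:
$Q = 4$ ($Q = 5 - 1 = 4$)
$N{\left(S,Y \right)} = 7 S^{2}$
$1555 \left(-1289\right) + N{\left(\left(Q - 10\right) + 12,29 \right)} = 1555 \left(-1289\right) + 7 \left(\left(4 - 10\right) + 12\right)^{2} = -2004395 + 7 \left(-6 + 12\right)^{2} = -2004395 + 7 \cdot 6^{2} = -2004395 + 7 \cdot 36 = -2004395 + 252 = -2004143$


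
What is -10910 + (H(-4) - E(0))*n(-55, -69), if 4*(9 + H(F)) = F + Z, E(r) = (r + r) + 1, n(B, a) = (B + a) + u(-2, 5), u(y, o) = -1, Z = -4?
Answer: -9410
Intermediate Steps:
n(B, a) = -1 + B + a (n(B, a) = (B + a) - 1 = -1 + B + a)
E(r) = 1 + 2*r (E(r) = 2*r + 1 = 1 + 2*r)
H(F) = -10 + F/4 (H(F) = -9 + (F - 4)/4 = -9 + (-4 + F)/4 = -9 + (-1 + F/4) = -10 + F/4)
-10910 + (H(-4) - E(0))*n(-55, -69) = -10910 + ((-10 + (¼)*(-4)) - (1 + 2*0))*(-1 - 55 - 69) = -10910 + ((-10 - 1) - (1 + 0))*(-125) = -10910 + (-11 - 1*1)*(-125) = -10910 + (-11 - 1)*(-125) = -10910 - 12*(-125) = -10910 + 1500 = -9410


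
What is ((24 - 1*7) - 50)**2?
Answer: 1089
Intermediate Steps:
((24 - 1*7) - 50)**2 = ((24 - 7) - 50)**2 = (17 - 50)**2 = (-33)**2 = 1089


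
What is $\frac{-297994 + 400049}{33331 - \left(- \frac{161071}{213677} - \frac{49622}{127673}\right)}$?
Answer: $\frac{2784140372441155}{909326966369428} \approx 3.0618$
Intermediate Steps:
$\frac{-297994 + 400049}{33331 - \left(- \frac{161071}{213677} - \frac{49622}{127673}\right)} = \frac{102055}{33331 - - \frac{31167497877}{27280783621}} = \frac{102055}{33331 + \left(\frac{49622}{127673} + \frac{161071}{213677}\right)} = \frac{102055}{33331 + \frac{31167497877}{27280783621}} = \frac{102055}{\frac{909326966369428}{27280783621}} = 102055 \cdot \frac{27280783621}{909326966369428} = \frac{2784140372441155}{909326966369428}$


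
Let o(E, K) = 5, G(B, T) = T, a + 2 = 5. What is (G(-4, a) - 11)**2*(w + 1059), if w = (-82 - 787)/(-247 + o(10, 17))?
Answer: 748064/11 ≈ 68006.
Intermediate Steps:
a = 3 (a = -2 + 5 = 3)
w = 79/22 (w = (-82 - 787)/(-247 + 5) = -869/(-242) = -869*(-1/242) = 79/22 ≈ 3.5909)
(G(-4, a) - 11)**2*(w + 1059) = (3 - 11)**2*(79/22 + 1059) = (-8)**2*(23377/22) = 64*(23377/22) = 748064/11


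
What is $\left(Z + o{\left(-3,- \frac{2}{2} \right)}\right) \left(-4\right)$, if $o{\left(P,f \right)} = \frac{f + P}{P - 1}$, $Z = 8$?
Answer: $-36$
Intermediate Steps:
$o{\left(P,f \right)} = \frac{P + f}{-1 + P}$
$\left(Z + o{\left(-3,- \frac{2}{2} \right)}\right) \left(-4\right) = \left(8 + \frac{-3 - \frac{2}{2}}{-1 - 3}\right) \left(-4\right) = \left(8 + \frac{-3 - 1}{-4}\right) \left(-4\right) = \left(8 - \frac{-3 - 1}{4}\right) \left(-4\right) = \left(8 - -1\right) \left(-4\right) = \left(8 + 1\right) \left(-4\right) = 9 \left(-4\right) = -36$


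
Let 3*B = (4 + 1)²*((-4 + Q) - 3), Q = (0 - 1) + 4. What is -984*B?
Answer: 32800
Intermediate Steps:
Q = 3 (Q = -1 + 4 = 3)
B = -100/3 (B = ((4 + 1)²*((-4 + 3) - 3))/3 = (5²*(-1 - 3))/3 = (25*(-4))/3 = (⅓)*(-100) = -100/3 ≈ -33.333)
-984*B = -984*(-100/3) = 32800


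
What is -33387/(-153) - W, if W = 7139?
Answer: -352960/51 ≈ -6920.8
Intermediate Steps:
-33387/(-153) - W = -33387/(-153) - 1*7139 = -33387*(-1/153) - 7139 = 11129/51 - 7139 = -352960/51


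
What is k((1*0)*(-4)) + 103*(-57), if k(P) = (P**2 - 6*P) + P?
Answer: -5871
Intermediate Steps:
k(P) = P**2 - 5*P
k((1*0)*(-4)) + 103*(-57) = ((1*0)*(-4))*(-5 + (1*0)*(-4)) + 103*(-57) = (0*(-4))*(-5 + 0*(-4)) - 5871 = 0*(-5 + 0) - 5871 = 0*(-5) - 5871 = 0 - 5871 = -5871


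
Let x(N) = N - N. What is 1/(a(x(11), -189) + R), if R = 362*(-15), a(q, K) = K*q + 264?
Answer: -1/5166 ≈ -0.00019357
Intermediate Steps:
x(N) = 0
a(q, K) = 264 + K*q
R = -5430
1/(a(x(11), -189) + R) = 1/((264 - 189*0) - 5430) = 1/((264 + 0) - 5430) = 1/(264 - 5430) = 1/(-5166) = -1/5166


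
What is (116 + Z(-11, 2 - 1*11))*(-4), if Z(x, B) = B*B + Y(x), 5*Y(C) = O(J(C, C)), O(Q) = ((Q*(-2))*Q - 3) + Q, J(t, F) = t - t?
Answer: -3928/5 ≈ -785.60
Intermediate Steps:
J(t, F) = 0
O(Q) = -3 + Q - 2*Q**2 (O(Q) = ((-2*Q)*Q - 3) + Q = (-2*Q**2 - 3) + Q = (-3 - 2*Q**2) + Q = -3 + Q - 2*Q**2)
Y(C) = -3/5 (Y(C) = (-3 + 0 - 2*0**2)/5 = (-3 + 0 - 2*0)/5 = (-3 + 0 + 0)/5 = (1/5)*(-3) = -3/5)
Z(x, B) = -3/5 + B**2 (Z(x, B) = B*B - 3/5 = B**2 - 3/5 = -3/5 + B**2)
(116 + Z(-11, 2 - 1*11))*(-4) = (116 + (-3/5 + (2 - 1*11)**2))*(-4) = (116 + (-3/5 + (2 - 11)**2))*(-4) = (116 + (-3/5 + (-9)**2))*(-4) = (116 + (-3/5 + 81))*(-4) = (116 + 402/5)*(-4) = (982/5)*(-4) = -3928/5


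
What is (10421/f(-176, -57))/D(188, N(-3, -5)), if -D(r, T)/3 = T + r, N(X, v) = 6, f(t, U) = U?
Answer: 10421/33174 ≈ 0.31413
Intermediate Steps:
D(r, T) = -3*T - 3*r (D(r, T) = -3*(T + r) = -3*T - 3*r)
(10421/f(-176, -57))/D(188, N(-3, -5)) = (10421/(-57))/(-3*6 - 3*188) = (10421*(-1/57))/(-18 - 564) = -10421/57/(-582) = -10421/57*(-1/582) = 10421/33174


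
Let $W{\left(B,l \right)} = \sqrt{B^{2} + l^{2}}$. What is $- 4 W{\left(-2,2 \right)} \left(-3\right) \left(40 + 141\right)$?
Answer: $4344 \sqrt{2} \approx 6143.3$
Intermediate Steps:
$- 4 W{\left(-2,2 \right)} \left(-3\right) \left(40 + 141\right) = - 4 \sqrt{\left(-2\right)^{2} + 2^{2}} \left(-3\right) \left(40 + 141\right) = - 4 \sqrt{4 + 4} \left(-3\right) 181 = - 4 \sqrt{8} \left(-3\right) 181 = - 4 \cdot 2 \sqrt{2} \left(-3\right) 181 = - 8 \sqrt{2} \left(-3\right) 181 = 24 \sqrt{2} \cdot 181 = 4344 \sqrt{2}$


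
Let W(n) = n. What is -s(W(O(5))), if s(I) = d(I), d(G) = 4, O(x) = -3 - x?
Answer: -4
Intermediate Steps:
s(I) = 4
-s(W(O(5))) = -1*4 = -4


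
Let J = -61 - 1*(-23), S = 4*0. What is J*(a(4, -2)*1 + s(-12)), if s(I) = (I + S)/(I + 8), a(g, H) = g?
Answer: -266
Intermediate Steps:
S = 0
s(I) = I/(8 + I) (s(I) = (I + 0)/(I + 8) = I/(8 + I))
J = -38 (J = -61 + 23 = -38)
J*(a(4, -2)*1 + s(-12)) = -38*(4*1 - 12/(8 - 12)) = -38*(4 - 12/(-4)) = -38*(4 - 12*(-¼)) = -38*(4 + 3) = -38*7 = -266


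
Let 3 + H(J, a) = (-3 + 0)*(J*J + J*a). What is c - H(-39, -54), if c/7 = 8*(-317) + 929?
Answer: -365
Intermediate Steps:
H(J, a) = -3 - 3*J² - 3*J*a (H(J, a) = -3 + (-3 + 0)*(J*J + J*a) = -3 - 3*(J² + J*a) = -3 + (-3*J² - 3*J*a) = -3 - 3*J² - 3*J*a)
c = -11249 (c = 7*(8*(-317) + 929) = 7*(-2536 + 929) = 7*(-1607) = -11249)
c - H(-39, -54) = -11249 - (-3 - 3*(-39)² - 3*(-39)*(-54)) = -11249 - (-3 - 3*1521 - 6318) = -11249 - (-3 - 4563 - 6318) = -11249 - 1*(-10884) = -11249 + 10884 = -365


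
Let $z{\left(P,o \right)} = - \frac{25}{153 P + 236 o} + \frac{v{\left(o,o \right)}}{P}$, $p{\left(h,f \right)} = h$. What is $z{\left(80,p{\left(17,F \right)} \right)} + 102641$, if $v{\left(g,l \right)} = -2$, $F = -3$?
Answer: $\frac{16681211007}{162520} \approx 1.0264 \cdot 10^{5}$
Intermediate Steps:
$z{\left(P,o \right)} = - \frac{25}{153 P + 236 o} - \frac{2}{P}$
$z{\left(80,p{\left(17,F \right)} \right)} + 102641 = \frac{\left(-472\right) 17 - 26480}{80 \left(153 \cdot 80 + 236 \cdot 17\right)} + 102641 = \frac{-8024 - 26480}{80 \left(12240 + 4012\right)} + 102641 = \frac{1}{80} \cdot \frac{1}{16252} \left(-34504\right) + 102641 = - \frac{4313}{162520} + 102641 = \frac{16681211007}{162520}$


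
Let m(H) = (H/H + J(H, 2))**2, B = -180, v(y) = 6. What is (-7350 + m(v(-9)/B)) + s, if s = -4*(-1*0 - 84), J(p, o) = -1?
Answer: -7014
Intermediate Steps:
s = 336 (s = -4*(0 - 84) = -4*(-84) = 336)
m(H) = 0 (m(H) = (H/H - 1)**2 = (1 - 1)**2 = 0**2 = 0)
(-7350 + m(v(-9)/B)) + s = (-7350 + 0) + 336 = -7350 + 336 = -7014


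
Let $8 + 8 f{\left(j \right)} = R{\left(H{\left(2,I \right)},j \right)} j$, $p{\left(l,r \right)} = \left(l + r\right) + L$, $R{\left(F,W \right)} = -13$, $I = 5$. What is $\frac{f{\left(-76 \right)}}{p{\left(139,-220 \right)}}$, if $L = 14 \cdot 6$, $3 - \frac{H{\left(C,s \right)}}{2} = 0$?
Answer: $\frac{245}{6} \approx 40.833$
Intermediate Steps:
$H{\left(C,s \right)} = 6$ ($H{\left(C,s \right)} = 6 - 0 = 6 + 0 = 6$)
$L = 84$
$p{\left(l,r \right)} = 84 + l + r$ ($p{\left(l,r \right)} = \left(l + r\right) + 84 = 84 + l + r$)
$f{\left(j \right)} = -1 - \frac{13 j}{8}$ ($f{\left(j \right)} = -1 + \frac{\left(-13\right) j}{8} = -1 - \frac{13 j}{8}$)
$\frac{f{\left(-76 \right)}}{p{\left(139,-220 \right)}} = \frac{-1 - - \frac{247}{2}}{84 + 139 - 220} = \frac{-1 + \frac{247}{2}}{3} = \frac{245}{2} \cdot \frac{1}{3} = \frac{245}{6}$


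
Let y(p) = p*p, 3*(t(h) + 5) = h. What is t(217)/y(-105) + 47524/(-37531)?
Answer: -1564275038/1241337825 ≈ -1.2602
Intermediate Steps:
t(h) = -5 + h/3
y(p) = p²
t(217)/y(-105) + 47524/(-37531) = (-5 + (⅓)*217)/((-105)²) + 47524/(-37531) = (-5 + 217/3)/11025 + 47524*(-1/37531) = (202/3)*(1/11025) - 47524/37531 = 202/33075 - 47524/37531 = -1564275038/1241337825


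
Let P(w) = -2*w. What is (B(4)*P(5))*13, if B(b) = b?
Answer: -520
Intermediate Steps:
(B(4)*P(5))*13 = (4*(-2*5))*13 = (4*(-10))*13 = -40*13 = -520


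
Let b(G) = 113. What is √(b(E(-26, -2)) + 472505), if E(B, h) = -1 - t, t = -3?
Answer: √472618 ≈ 687.47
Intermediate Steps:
E(B, h) = 2 (E(B, h) = -1 - 1*(-3) = -1 + 3 = 2)
√(b(E(-26, -2)) + 472505) = √(113 + 472505) = √472618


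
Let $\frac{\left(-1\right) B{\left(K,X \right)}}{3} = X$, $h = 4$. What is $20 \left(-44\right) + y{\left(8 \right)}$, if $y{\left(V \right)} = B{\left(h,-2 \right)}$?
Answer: $-874$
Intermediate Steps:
$B{\left(K,X \right)} = - 3 X$
$y{\left(V \right)} = 6$ ($y{\left(V \right)} = \left(-3\right) \left(-2\right) = 6$)
$20 \left(-44\right) + y{\left(8 \right)} = 20 \left(-44\right) + 6 = -880 + 6 = -874$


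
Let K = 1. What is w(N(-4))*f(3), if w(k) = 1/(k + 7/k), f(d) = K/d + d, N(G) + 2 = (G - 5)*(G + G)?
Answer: 100/2103 ≈ 0.047551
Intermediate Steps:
N(G) = -2 + 2*G*(-5 + G) (N(G) = -2 + (G - 5)*(G + G) = -2 + (-5 + G)*(2*G) = -2 + 2*G*(-5 + G))
f(d) = d + 1/d (f(d) = 1/d + d = d + 1/d)
w(N(-4))*f(3) = ((-2 - 10*(-4) + 2*(-4)**2)/(7 + (-2 - 10*(-4) + 2*(-4)**2)**2))*(3 + 1/3) = ((-2 + 40 + 2*16)/(7 + (-2 + 40 + 2*16)**2))*(3 + 1/3) = ((-2 + 40 + 32)/(7 + (-2 + 40 + 32)**2))*(10/3) = (70/(7 + 70**2))*(10/3) = (70/(7 + 4900))*(10/3) = (70/4907)*(10/3) = (70*(1/4907))*(10/3) = (10/701)*(10/3) = 100/2103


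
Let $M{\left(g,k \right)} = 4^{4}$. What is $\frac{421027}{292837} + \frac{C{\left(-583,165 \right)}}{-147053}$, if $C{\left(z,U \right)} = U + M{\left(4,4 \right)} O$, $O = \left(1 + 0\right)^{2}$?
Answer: $\frac{61789999054}{43062559361} \approx 1.4349$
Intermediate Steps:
$O = 1$ ($O = 1^{2} = 1$)
$M{\left(g,k \right)} = 256$
$C{\left(z,U \right)} = 256 + U$ ($C{\left(z,U \right)} = U + 256 \cdot 1 = U + 256 = 256 + U$)
$\frac{421027}{292837} + \frac{C{\left(-583,165 \right)}}{-147053} = \frac{421027}{292837} + \frac{256 + 165}{-147053} = 421027 \cdot \frac{1}{292837} + 421 \left(- \frac{1}{147053}\right) = \frac{421027}{292837} - \frac{421}{147053} = \frac{61789999054}{43062559361}$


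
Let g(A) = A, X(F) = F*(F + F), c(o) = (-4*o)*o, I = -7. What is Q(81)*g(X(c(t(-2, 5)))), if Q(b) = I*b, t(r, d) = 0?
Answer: 0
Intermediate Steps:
c(o) = -4*o²
X(F) = 2*F² (X(F) = F*(2*F) = 2*F²)
Q(b) = -7*b
Q(81)*g(X(c(t(-2, 5)))) = (-7*81)*(2*(-4*0²)²) = -1134*(-4*0)² = -1134*0² = -1134*0 = -567*0 = 0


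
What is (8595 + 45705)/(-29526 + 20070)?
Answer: -4525/788 ≈ -5.7424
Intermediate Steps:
(8595 + 45705)/(-29526 + 20070) = 54300/(-9456) = 54300*(-1/9456) = -4525/788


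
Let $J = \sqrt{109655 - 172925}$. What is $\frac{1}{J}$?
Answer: $- \frac{i \sqrt{7030}}{21090} \approx - 0.0039756 i$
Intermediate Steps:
$J = 3 i \sqrt{7030}$ ($J = \sqrt{-63270} = 3 i \sqrt{7030} \approx 251.54 i$)
$\frac{1}{J} = \frac{1}{3 i \sqrt{7030}} = - \frac{i \sqrt{7030}}{21090}$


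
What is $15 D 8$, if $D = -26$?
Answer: $-3120$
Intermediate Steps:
$15 D 8 = 15 \left(-26\right) 8 = \left(-390\right) 8 = -3120$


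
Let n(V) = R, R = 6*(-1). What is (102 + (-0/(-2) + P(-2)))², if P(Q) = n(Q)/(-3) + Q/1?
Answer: 10404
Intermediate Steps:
R = -6
n(V) = -6
P(Q) = 2 + Q (P(Q) = -6/(-3) + Q/1 = -6*(-⅓) + Q*1 = 2 + Q)
(102 + (-0/(-2) + P(-2)))² = (102 + (-0/(-2) + (2 - 2)))² = (102 + (-0*(-1)/2 + 0))² = (102 + (-4*0 + 0))² = (102 + (0 + 0))² = (102 + 0)² = 102² = 10404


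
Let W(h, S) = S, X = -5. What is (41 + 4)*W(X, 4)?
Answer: 180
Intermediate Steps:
(41 + 4)*W(X, 4) = (41 + 4)*4 = 45*4 = 180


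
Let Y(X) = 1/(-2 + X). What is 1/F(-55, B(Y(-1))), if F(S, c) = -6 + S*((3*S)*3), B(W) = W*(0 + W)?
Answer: 1/27219 ≈ 3.6739e-5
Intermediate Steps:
B(W) = W² (B(W) = W*W = W²)
F(S, c) = -6 + 9*S² (F(S, c) = -6 + S*(9*S) = -6 + 9*S²)
1/F(-55, B(Y(-1))) = 1/(-6 + 9*(-55)²) = 1/(-6 + 9*3025) = 1/(-6 + 27225) = 1/27219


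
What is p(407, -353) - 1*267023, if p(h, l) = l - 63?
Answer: -267439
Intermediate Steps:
p(h, l) = -63 + l
p(407, -353) - 1*267023 = (-63 - 353) - 1*267023 = -416 - 267023 = -267439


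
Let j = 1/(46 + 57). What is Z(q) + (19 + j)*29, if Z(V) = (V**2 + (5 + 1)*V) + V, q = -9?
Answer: 58636/103 ≈ 569.28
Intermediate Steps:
Z(V) = V**2 + 7*V (Z(V) = (V**2 + 6*V) + V = V**2 + 7*V)
j = 1/103 ≈ 0.0097087
Z(q) + (19 + j)*29 = -9*(7 - 9) + (19 + 1/103)*29 = -9*(-2) + (1958/103)*29 = 18 + 56782/103 = 58636/103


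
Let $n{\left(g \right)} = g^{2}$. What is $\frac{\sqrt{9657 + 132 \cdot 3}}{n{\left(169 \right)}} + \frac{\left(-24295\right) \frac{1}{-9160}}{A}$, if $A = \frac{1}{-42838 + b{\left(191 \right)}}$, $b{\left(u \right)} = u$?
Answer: $- \frac{207221773}{1832} + \frac{3 \sqrt{1117}}{28561} \approx -1.1311 \cdot 10^{5}$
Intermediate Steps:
$A = - \frac{1}{42647}$ ($A = \frac{1}{-42838 + 191} = \frac{1}{-42647} = - \frac{1}{42647} \approx -2.3448 \cdot 10^{-5}$)
$\frac{\sqrt{9657 + 132 \cdot 3}}{n{\left(169 \right)}} + \frac{\left(-24295\right) \frac{1}{-9160}}{A} = \frac{\sqrt{9657 + 132 \cdot 3}}{169^{2}} + \frac{\left(-24295\right) \frac{1}{-9160}}{- \frac{1}{42647}} = \frac{\sqrt{9657 + 396}}{28561} + \left(-24295\right) \left(- \frac{1}{9160}\right) \left(-42647\right) = \sqrt{10053} \cdot \frac{1}{28561} + \frac{4859}{1832} \left(-42647\right) = 3 \sqrt{1117} \cdot \frac{1}{28561} - \frac{207221773}{1832} = \frac{3 \sqrt{1117}}{28561} - \frac{207221773}{1832} = - \frac{207221773}{1832} + \frac{3 \sqrt{1117}}{28561}$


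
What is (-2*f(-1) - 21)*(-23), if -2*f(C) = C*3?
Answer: 552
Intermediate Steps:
f(C) = -3*C/2 (f(C) = -C*3/2 = -3*C/2)
(-2*f(-1) - 21)*(-23) = (-(-3)*(-1) - 21)*(-23) = (-2*3/2 - 21)*(-23) = (-3 - 21)*(-23) = -24*(-23) = 552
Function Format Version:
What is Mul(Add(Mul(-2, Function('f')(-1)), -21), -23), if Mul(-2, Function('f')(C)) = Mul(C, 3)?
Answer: 552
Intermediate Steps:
Function('f')(C) = Mul(Rational(-3, 2), C) (Function('f')(C) = Mul(Rational(-1, 2), Mul(C, 3)) = Mul(Rational(-1, 2), Mul(3, C)) = Mul(Rational(-3, 2), C))
Mul(Add(Mul(-2, Function('f')(-1)), -21), -23) = Mul(Add(Mul(-2, Mul(Rational(-3, 2), -1)), -21), -23) = Mul(Add(Mul(-2, Rational(3, 2)), -21), -23) = Mul(Add(-3, -21), -23) = Mul(-24, -23) = 552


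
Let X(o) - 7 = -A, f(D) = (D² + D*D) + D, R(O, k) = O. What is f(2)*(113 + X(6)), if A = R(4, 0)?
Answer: 1160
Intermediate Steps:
A = 4
f(D) = D + 2*D² (f(D) = (D² + D²) + D = 2*D² + D = D + 2*D²)
X(o) = 3 (X(o) = 7 - 1*4 = 7 - 4 = 3)
f(2)*(113 + X(6)) = (2*(1 + 2*2))*(113 + 3) = (2*(1 + 4))*116 = (2*5)*116 = 10*116 = 1160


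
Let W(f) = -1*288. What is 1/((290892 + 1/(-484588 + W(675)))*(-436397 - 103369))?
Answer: -242438/38066065889291253 ≈ -6.3689e-12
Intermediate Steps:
W(f) = -288
1/((290892 + 1/(-484588 + W(675)))*(-436397 - 103369)) = 1/((290892 + 1/(-484588 - 288))*(-436397 - 103369)) = 1/((290892 + 1/(-484876))*(-539766)) = 1/((290892 - 1/484876)*(-539766)) = 1/((141046549391/484876)*(-539766)) = 1/(-38066065889291253/242438) = -242438/38066065889291253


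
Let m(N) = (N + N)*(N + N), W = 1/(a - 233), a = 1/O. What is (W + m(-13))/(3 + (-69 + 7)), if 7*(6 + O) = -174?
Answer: -576716/50335 ≈ -11.458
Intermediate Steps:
O = -216/7 (O = -6 + (⅐)*(-174) = -6 - 174/7 = -216/7 ≈ -30.857)
a = -7/216 (a = 1/(-216/7) = -7/216 ≈ -0.032407)
W = -216/50335 (W = 1/(-7/216 - 233) = 1/(-50335/216) = -216/50335 ≈ -0.0042913)
m(N) = 4*N² (m(N) = (2*N)*(2*N) = 4*N²)
(W + m(-13))/(3 + (-69 + 7)) = (-216/50335 + 4*(-13)²)/(3 + (-69 + 7)) = (-216/50335 + 4*169)/(3 - 62) = (-216/50335 + 676)/(-59) = (34026244/50335)*(-1/59) = -576716/50335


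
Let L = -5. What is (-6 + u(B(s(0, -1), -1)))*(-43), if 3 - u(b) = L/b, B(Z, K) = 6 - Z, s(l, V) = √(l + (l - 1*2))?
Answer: 1806/19 - 215*I*√2/38 ≈ 95.053 - 8.0015*I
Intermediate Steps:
s(l, V) = √(-2 + 2*l) (s(l, V) = √(l + (l - 2)) = √(l + (-2 + l)) = √(-2 + 2*l))
u(b) = 3 + 5/b (u(b) = 3 - (-5)/b = 3 + 5/b)
(-6 + u(B(s(0, -1), -1)))*(-43) = (-6 + (3 + 5/(6 - √(-2 + 2*0))))*(-43) = (-6 + (3 + 5/(6 - √(-2 + 0))))*(-43) = (-6 + (3 + 5/(6 - √(-2))))*(-43) = (-6 + (3 + 5/(6 - I*√2)))*(-43) = (-3 + 5/(6 - I*√2))*(-43) = 129 - 215/(6 - I*√2)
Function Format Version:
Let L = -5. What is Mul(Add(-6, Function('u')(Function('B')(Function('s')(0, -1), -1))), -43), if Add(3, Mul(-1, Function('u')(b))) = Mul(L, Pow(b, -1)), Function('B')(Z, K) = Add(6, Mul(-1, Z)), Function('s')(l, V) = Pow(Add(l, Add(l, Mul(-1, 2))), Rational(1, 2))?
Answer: Add(Rational(1806, 19), Mul(Rational(-215, 38), I, Pow(2, Rational(1, 2)))) ≈ Add(95.053, Mul(-8.0015, I))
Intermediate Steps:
Function('s')(l, V) = Pow(Add(-2, Mul(2, l)), Rational(1, 2)) (Function('s')(l, V) = Pow(Add(l, Add(l, -2)), Rational(1, 2)) = Pow(Add(l, Add(-2, l)), Rational(1, 2)) = Pow(Add(-2, Mul(2, l)), Rational(1, 2)))
Function('u')(b) = Add(3, Mul(5, Pow(b, -1))) (Function('u')(b) = Add(3, Mul(-1, Mul(-5, Pow(b, -1)))) = Add(3, Mul(5, Pow(b, -1))))
Mul(Add(-6, Function('u')(Function('B')(Function('s')(0, -1), -1))), -43) = Mul(Add(-6, Add(3, Mul(5, Pow(Add(6, Mul(-1, Pow(Add(-2, Mul(2, 0)), Rational(1, 2)))), -1)))), -43) = Mul(Add(-6, Add(3, Mul(5, Pow(Add(6, Mul(-1, Pow(Add(-2, 0), Rational(1, 2)))), -1)))), -43) = Mul(Add(-6, Add(3, Mul(5, Pow(Add(6, Mul(-1, Pow(-2, Rational(1, 2)))), -1)))), -43) = Mul(Add(-6, Add(3, Mul(5, Pow(Add(6, Mul(-1, Mul(I, Pow(2, Rational(1, 2))))), -1)))), -43) = Mul(Add(-6, Add(3, Mul(5, Pow(Add(6, Mul(-1, I, Pow(2, Rational(1, 2)))), -1)))), -43) = Mul(Add(-3, Mul(5, Pow(Add(6, Mul(-1, I, Pow(2, Rational(1, 2)))), -1))), -43) = Add(129, Mul(-215, Pow(Add(6, Mul(-1, I, Pow(2, Rational(1, 2)))), -1)))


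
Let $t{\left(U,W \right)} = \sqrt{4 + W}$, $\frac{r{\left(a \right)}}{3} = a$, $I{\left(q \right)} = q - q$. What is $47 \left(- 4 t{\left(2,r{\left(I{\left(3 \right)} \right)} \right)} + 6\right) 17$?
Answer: $-1598$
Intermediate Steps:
$I{\left(q \right)} = 0$
$r{\left(a \right)} = 3 a$
$47 \left(- 4 t{\left(2,r{\left(I{\left(3 \right)} \right)} \right)} + 6\right) 17 = 47 \left(- 4 \sqrt{4 + 3 \cdot 0} + 6\right) 17 = 47 \left(- 4 \sqrt{4 + 0} + 6\right) 17 = 47 \left(- 4 \sqrt{4} + 6\right) 17 = 47 \left(\left(-4\right) 2 + 6\right) 17 = 47 \left(-8 + 6\right) 17 = 47 \left(-2\right) 17 = \left(-94\right) 17 = -1598$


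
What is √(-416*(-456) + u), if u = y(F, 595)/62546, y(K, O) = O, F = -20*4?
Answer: √742091190611606/62546 ≈ 435.54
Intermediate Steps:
F = -80
u = 595/62546 ≈ 0.0095130
√(-416*(-456) + u) = √(-416*(-456) + 595/62546) = √(189696 + 595/62546) = √(11864726611/62546) = √742091190611606/62546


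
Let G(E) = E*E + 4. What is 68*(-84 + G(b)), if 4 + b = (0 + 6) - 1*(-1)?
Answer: -4828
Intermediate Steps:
b = 3 (b = -4 + ((0 + 6) - 1*(-1)) = -4 + (6 + 1) = -4 + 7 = 3)
G(E) = 4 + E² (G(E) = E² + 4 = 4 + E²)
68*(-84 + G(b)) = 68*(-84 + (4 + 3²)) = 68*(-84 + (4 + 9)) = 68*(-84 + 13) = 68*(-71) = -4828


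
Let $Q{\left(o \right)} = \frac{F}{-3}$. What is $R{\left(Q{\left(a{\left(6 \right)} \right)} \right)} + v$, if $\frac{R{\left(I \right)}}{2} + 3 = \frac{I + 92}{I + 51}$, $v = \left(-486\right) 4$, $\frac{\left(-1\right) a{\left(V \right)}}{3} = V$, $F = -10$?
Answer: $- \frac{317278}{163} \approx -1946.5$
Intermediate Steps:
$a{\left(V \right)} = - 3 V$
$Q{\left(o \right)} = \frac{10}{3}$ ($Q{\left(o \right)} = - \frac{10}{-3} = \left(-10\right) \left(- \frac{1}{3}\right) = \frac{10}{3}$)
$v = -1944$
$R{\left(I \right)} = -6 + \frac{2 \left(92 + I\right)}{51 + I}$ ($R{\left(I \right)} = -6 + 2 \frac{I + 92}{I + 51} = -6 + 2 \frac{92 + I}{51 + I} = -6 + \frac{2 \left(92 + I\right)}{51 + I}$)
$R{\left(Q{\left(a{\left(6 \right)} \right)} \right)} + v = \frac{2 \left(-61 - \frac{20}{3}\right)}{51 + \frac{10}{3}} - 1944 = \frac{2 \left(-61 - \frac{20}{3}\right)}{\frac{163}{3}} - 1944 = 2 \cdot \frac{3}{163} \left(- \frac{203}{3}\right) - 1944 = - \frac{406}{163} - 1944 = - \frac{317278}{163}$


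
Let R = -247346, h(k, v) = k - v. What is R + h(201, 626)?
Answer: -247771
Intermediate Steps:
R + h(201, 626) = -247346 + (201 - 1*626) = -247346 + (201 - 626) = -247346 - 425 = -247771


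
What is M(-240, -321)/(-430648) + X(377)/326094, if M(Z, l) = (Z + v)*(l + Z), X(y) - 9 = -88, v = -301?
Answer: -49501938143/70215864456 ≈ -0.70500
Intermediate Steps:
X(y) = -79 (X(y) = 9 - 88 = -79)
M(Z, l) = (-301 + Z)*(Z + l) (M(Z, l) = (Z - 301)*(l + Z) = (-301 + Z)*(Z + l))
M(-240, -321)/(-430648) + X(377)/326094 = ((-240)² - 301*(-240) - 301*(-321) - 240*(-321))/(-430648) - 79/326094 = (57600 + 72240 + 96621 + 77040)*(-1/430648) - 79*1/326094 = 303501*(-1/430648) - 79/326094 = -303501/430648 - 79/326094 = -49501938143/70215864456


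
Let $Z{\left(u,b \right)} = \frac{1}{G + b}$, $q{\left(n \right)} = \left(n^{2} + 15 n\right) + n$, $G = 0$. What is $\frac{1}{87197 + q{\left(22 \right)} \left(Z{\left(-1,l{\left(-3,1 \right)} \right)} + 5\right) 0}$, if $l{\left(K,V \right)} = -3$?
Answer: $\frac{1}{87197} \approx 1.1468 \cdot 10^{-5}$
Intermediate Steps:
$q{\left(n \right)} = n^{2} + 16 n$
$Z{\left(u,b \right)} = \frac{1}{b}$ ($Z{\left(u,b \right)} = \frac{1}{0 + b} = \frac{1}{b}$)
$\frac{1}{87197 + q{\left(22 \right)} \left(Z{\left(-1,l{\left(-3,1 \right)} \right)} + 5\right) 0} = \frac{1}{87197 + 22 \left(16 + 22\right) \left(\frac{1}{-3} + 5\right) 0} = \frac{1}{87197 + 22 \cdot 38 \left(- \frac{1}{3} + 5\right) 0} = \frac{1}{87197 + 836 \cdot \frac{14}{3} \cdot 0} = \frac{1}{87197 + 836 \cdot 0} = \frac{1}{87197 + 0} = \frac{1}{87197}$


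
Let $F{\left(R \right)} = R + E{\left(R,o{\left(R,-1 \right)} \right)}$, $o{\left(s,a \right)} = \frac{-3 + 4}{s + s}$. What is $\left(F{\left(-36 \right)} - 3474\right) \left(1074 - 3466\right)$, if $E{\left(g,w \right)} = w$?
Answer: $\frac{75563579}{9} \approx 8.396 \cdot 10^{6}$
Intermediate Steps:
$o{\left(s,a \right)} = \frac{1}{2 s}$ ($o{\left(s,a \right)} = 1 \frac{1}{2 s} = \frac{1}{2 s}$)
$F{\left(R \right)} = R + \frac{1}{2 R}$
$\left(F{\left(-36 \right)} - 3474\right) \left(1074 - 3466\right) = \left(\left(-36 + \frac{1}{2 \left(-36\right)}\right) - 3474\right) \left(1074 - 3466\right) = \left(\left(-36 + \frac{1}{2} \left(- \frac{1}{36}\right)\right) - 3474\right) \left(-2392\right) = \left(\left(-36 - \frac{1}{72}\right) - 3474\right) \left(-2392\right) = \left(- \frac{2593}{72} - 3474\right) \left(-2392\right) = \left(- \frac{252721}{72}\right) \left(-2392\right) = \frac{75563579}{9}$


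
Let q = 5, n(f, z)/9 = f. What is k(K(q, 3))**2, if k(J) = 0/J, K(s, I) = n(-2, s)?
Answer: 0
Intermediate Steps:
n(f, z) = 9*f
K(s, I) = -18 (K(s, I) = 9*(-2) = -18)
k(J) = 0
k(K(q, 3))**2 = 0**2 = 0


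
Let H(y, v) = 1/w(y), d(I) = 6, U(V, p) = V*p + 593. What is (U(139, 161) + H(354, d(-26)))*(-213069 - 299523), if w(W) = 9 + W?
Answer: -1424807045168/121 ≈ -1.1775e+10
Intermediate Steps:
U(V, p) = 593 + V*p
H(y, v) = 1/(9 + y)
(U(139, 161) + H(354, d(-26)))*(-213069 - 299523) = ((593 + 139*161) + 1/(9 + 354))*(-213069 - 299523) = ((593 + 22379) + 1/363)*(-512592) = (22972 + 1/363)*(-512592) = (8338837/363)*(-512592) = -1424807045168/121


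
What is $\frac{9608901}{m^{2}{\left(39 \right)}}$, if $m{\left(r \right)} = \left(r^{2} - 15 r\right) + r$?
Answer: $\frac{3202967}{316875} \approx 10.108$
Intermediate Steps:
$m{\left(r \right)} = r^{2} - 14 r$
$\frac{9608901}{m^{2}{\left(39 \right)}} = \frac{9608901}{\left(39 \left(-14 + 39\right)\right)^{2}} = \frac{9608901}{\left(39 \cdot 25\right)^{2}} = \frac{9608901}{975^{2}} = \frac{9608901}{950625} = 9608901 \cdot \frac{1}{950625} = \frac{3202967}{316875}$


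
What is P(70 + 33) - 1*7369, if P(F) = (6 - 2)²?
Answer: -7353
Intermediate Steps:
P(F) = 16 (P(F) = 4² = 16)
P(70 + 33) - 1*7369 = 16 - 1*7369 = 16 - 7369 = -7353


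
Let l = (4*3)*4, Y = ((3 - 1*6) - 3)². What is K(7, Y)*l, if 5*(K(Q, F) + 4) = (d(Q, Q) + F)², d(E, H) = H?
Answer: 87792/5 ≈ 17558.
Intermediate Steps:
Y = 36 (Y = ((3 - 6) - 3)² = (-3 - 3)² = (-6)² = 36)
K(Q, F) = -4 + (F + Q)²/5 (K(Q, F) = -4 + (Q + F)²/5 = -4 + (F + Q)²/5)
l = 48 (l = 12*4 = 48)
K(7, Y)*l = (-4 + (36 + 7)²/5)*48 = (-4 + (⅕)*43²)*48 = (-4 + (⅕)*1849)*48 = (-4 + 1849/5)*48 = (1829/5)*48 = 87792/5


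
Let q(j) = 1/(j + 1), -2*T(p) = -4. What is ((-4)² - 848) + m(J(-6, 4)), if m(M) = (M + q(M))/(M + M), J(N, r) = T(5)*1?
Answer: -9977/12 ≈ -831.42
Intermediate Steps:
T(p) = 2 (T(p) = -½*(-4) = 2)
q(j) = 1/(1 + j)
J(N, r) = 2 (J(N, r) = 2*1 = 2)
m(M) = (M + 1/(1 + M))/(2*M) (m(M) = (M + 1/(1 + M))/(M + M) = (M + 1/(1 + M))/((2*M)) = (M + 1/(1 + M))*(1/(2*M)) = (M + 1/(1 + M))/(2*M))
((-4)² - 848) + m(J(-6, 4)) = ((-4)² - 848) + (½)*(1 + 2*(1 + 2))/(2*(1 + 2)) = (16 - 848) + (½)*(½)*(1 + 2*3)/3 = -832 + (½)*(½)*(⅓)*(1 + 6) = -832 + (½)*(½)*(⅓)*7 = -832 + 7/12 = -9977/12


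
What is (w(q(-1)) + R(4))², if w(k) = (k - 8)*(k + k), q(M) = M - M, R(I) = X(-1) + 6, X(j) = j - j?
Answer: 36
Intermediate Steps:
X(j) = 0
R(I) = 6 (R(I) = 0 + 6 = 6)
q(M) = 0
w(k) = 2*k*(-8 + k) (w(k) = (-8 + k)*(2*k) = 2*k*(-8 + k))
(w(q(-1)) + R(4))² = (2*0*(-8 + 0) + 6)² = (2*0*(-8) + 6)² = (0 + 6)² = 6² = 36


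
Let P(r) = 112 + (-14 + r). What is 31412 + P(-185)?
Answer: 31325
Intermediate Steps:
P(r) = 98 + r
31412 + P(-185) = 31412 + (98 - 185) = 31412 - 87 = 31325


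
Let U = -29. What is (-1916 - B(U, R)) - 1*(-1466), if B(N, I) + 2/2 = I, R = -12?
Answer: -437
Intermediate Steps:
B(N, I) = -1 + I
(-1916 - B(U, R)) - 1*(-1466) = (-1916 - (-1 - 12)) - 1*(-1466) = (-1916 - 1*(-13)) + 1466 = (-1916 + 13) + 1466 = -1903 + 1466 = -437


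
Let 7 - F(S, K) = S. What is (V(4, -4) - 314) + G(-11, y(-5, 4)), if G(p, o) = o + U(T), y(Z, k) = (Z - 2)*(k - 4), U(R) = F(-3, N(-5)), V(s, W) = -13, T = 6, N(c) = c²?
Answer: -317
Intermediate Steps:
F(S, K) = 7 - S
U(R) = 10 (U(R) = 7 - 1*(-3) = 7 + 3 = 10)
y(Z, k) = (-4 + k)*(-2 + Z) (y(Z, k) = (-2 + Z)*(-4 + k) = (-4 + k)*(-2 + Z))
G(p, o) = 10 + o (G(p, o) = o + 10 = 10 + o)
(V(4, -4) - 314) + G(-11, y(-5, 4)) = (-13 - 314) + (10 + (8 - 4*(-5) - 2*4 - 5*4)) = -327 + (10 + (8 + 20 - 8 - 20)) = -327 + (10 + 0) = -327 + 10 = -317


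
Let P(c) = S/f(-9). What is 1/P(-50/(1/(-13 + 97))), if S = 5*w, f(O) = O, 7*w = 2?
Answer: -63/10 ≈ -6.3000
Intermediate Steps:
w = 2/7 (w = (⅐)*2 = 2/7 ≈ 0.28571)
S = 10/7 (S = 5*(2/7) = 10/7 ≈ 1.4286)
P(c) = -10/63 (P(c) = (10/7)/(-9) = (10/7)*(-⅑) = -10/63)
1/P(-50/(1/(-13 + 97))) = 1/(-10/63) = -63/10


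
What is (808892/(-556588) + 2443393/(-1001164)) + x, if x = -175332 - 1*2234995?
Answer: -19751806306571627/8194645124 ≈ -2.4103e+6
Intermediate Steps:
x = -2410327 (x = -175332 - 2234995 = -2410327)
(808892/(-556588) + 2443393/(-1001164)) + x = (808892/(-556588) + 2443393/(-1001164)) - 2410327 = (808892*(-1/556588) + 2443393*(-1/1001164)) - 2410327 = (-202223/139147 - 143729/58892) - 2410327 = -31908776079/8194645124 - 2410327 = -19751806306571627/8194645124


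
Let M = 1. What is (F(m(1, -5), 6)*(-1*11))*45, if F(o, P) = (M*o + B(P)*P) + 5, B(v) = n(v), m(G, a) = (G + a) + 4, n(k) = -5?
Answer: 12375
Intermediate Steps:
m(G, a) = 4 + G + a
B(v) = -5
F(o, P) = 5 + o - 5*P (F(o, P) = (1*o - 5*P) + 5 = (o - 5*P) + 5 = 5 + o - 5*P)
(F(m(1, -5), 6)*(-1*11))*45 = ((5 + (4 + 1 - 5) - 5*6)*(-1*11))*45 = ((5 + 0 - 30)*(-11))*45 = -25*(-11)*45 = 275*45 = 12375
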